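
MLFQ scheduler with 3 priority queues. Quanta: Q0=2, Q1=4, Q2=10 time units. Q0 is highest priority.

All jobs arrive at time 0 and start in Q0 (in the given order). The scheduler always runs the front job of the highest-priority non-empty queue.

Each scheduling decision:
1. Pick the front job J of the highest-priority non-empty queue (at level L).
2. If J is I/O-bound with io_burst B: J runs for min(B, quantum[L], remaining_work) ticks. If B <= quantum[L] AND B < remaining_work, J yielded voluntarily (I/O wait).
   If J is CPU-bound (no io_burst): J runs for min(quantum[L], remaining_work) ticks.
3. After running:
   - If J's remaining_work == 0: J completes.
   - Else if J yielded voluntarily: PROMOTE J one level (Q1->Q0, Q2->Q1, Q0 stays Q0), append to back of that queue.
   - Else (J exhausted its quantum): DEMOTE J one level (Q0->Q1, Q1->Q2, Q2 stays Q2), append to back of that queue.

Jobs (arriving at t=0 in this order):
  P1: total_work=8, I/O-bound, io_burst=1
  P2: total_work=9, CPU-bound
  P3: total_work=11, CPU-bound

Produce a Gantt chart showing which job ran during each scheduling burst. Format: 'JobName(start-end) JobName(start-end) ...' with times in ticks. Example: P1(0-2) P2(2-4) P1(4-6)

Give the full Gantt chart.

Answer: P1(0-1) P2(1-3) P3(3-5) P1(5-6) P1(6-7) P1(7-8) P1(8-9) P1(9-10) P1(10-11) P1(11-12) P2(12-16) P3(16-20) P2(20-23) P3(23-28)

Derivation:
t=0-1: P1@Q0 runs 1, rem=7, I/O yield, promote→Q0. Q0=[P2,P3,P1] Q1=[] Q2=[]
t=1-3: P2@Q0 runs 2, rem=7, quantum used, demote→Q1. Q0=[P3,P1] Q1=[P2] Q2=[]
t=3-5: P3@Q0 runs 2, rem=9, quantum used, demote→Q1. Q0=[P1] Q1=[P2,P3] Q2=[]
t=5-6: P1@Q0 runs 1, rem=6, I/O yield, promote→Q0. Q0=[P1] Q1=[P2,P3] Q2=[]
t=6-7: P1@Q0 runs 1, rem=5, I/O yield, promote→Q0. Q0=[P1] Q1=[P2,P3] Q2=[]
t=7-8: P1@Q0 runs 1, rem=4, I/O yield, promote→Q0. Q0=[P1] Q1=[P2,P3] Q2=[]
t=8-9: P1@Q0 runs 1, rem=3, I/O yield, promote→Q0. Q0=[P1] Q1=[P2,P3] Q2=[]
t=9-10: P1@Q0 runs 1, rem=2, I/O yield, promote→Q0. Q0=[P1] Q1=[P2,P3] Q2=[]
t=10-11: P1@Q0 runs 1, rem=1, I/O yield, promote→Q0. Q0=[P1] Q1=[P2,P3] Q2=[]
t=11-12: P1@Q0 runs 1, rem=0, completes. Q0=[] Q1=[P2,P3] Q2=[]
t=12-16: P2@Q1 runs 4, rem=3, quantum used, demote→Q2. Q0=[] Q1=[P3] Q2=[P2]
t=16-20: P3@Q1 runs 4, rem=5, quantum used, demote→Q2. Q0=[] Q1=[] Q2=[P2,P3]
t=20-23: P2@Q2 runs 3, rem=0, completes. Q0=[] Q1=[] Q2=[P3]
t=23-28: P3@Q2 runs 5, rem=0, completes. Q0=[] Q1=[] Q2=[]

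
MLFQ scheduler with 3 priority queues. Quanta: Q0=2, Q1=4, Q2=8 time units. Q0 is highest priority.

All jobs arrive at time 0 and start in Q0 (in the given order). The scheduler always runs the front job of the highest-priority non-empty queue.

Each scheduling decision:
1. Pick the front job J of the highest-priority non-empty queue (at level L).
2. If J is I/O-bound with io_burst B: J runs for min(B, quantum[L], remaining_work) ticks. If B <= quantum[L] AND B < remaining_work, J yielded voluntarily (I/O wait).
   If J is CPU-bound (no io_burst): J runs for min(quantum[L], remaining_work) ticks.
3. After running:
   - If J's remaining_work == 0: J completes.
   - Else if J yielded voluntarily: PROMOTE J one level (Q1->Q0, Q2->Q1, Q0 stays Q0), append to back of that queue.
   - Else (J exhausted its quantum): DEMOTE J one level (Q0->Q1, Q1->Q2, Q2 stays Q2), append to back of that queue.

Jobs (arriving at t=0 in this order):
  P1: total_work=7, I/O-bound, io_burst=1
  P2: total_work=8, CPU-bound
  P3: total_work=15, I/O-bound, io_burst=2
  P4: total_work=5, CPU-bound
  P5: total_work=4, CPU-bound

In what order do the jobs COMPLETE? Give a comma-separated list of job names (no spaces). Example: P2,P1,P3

Answer: P1,P3,P4,P5,P2

Derivation:
t=0-1: P1@Q0 runs 1, rem=6, I/O yield, promote→Q0. Q0=[P2,P3,P4,P5,P1] Q1=[] Q2=[]
t=1-3: P2@Q0 runs 2, rem=6, quantum used, demote→Q1. Q0=[P3,P4,P5,P1] Q1=[P2] Q2=[]
t=3-5: P3@Q0 runs 2, rem=13, I/O yield, promote→Q0. Q0=[P4,P5,P1,P3] Q1=[P2] Q2=[]
t=5-7: P4@Q0 runs 2, rem=3, quantum used, demote→Q1. Q0=[P5,P1,P3] Q1=[P2,P4] Q2=[]
t=7-9: P5@Q0 runs 2, rem=2, quantum used, demote→Q1. Q0=[P1,P3] Q1=[P2,P4,P5] Q2=[]
t=9-10: P1@Q0 runs 1, rem=5, I/O yield, promote→Q0. Q0=[P3,P1] Q1=[P2,P4,P5] Q2=[]
t=10-12: P3@Q0 runs 2, rem=11, I/O yield, promote→Q0. Q0=[P1,P3] Q1=[P2,P4,P5] Q2=[]
t=12-13: P1@Q0 runs 1, rem=4, I/O yield, promote→Q0. Q0=[P3,P1] Q1=[P2,P4,P5] Q2=[]
t=13-15: P3@Q0 runs 2, rem=9, I/O yield, promote→Q0. Q0=[P1,P3] Q1=[P2,P4,P5] Q2=[]
t=15-16: P1@Q0 runs 1, rem=3, I/O yield, promote→Q0. Q0=[P3,P1] Q1=[P2,P4,P5] Q2=[]
t=16-18: P3@Q0 runs 2, rem=7, I/O yield, promote→Q0. Q0=[P1,P3] Q1=[P2,P4,P5] Q2=[]
t=18-19: P1@Q0 runs 1, rem=2, I/O yield, promote→Q0. Q0=[P3,P1] Q1=[P2,P4,P5] Q2=[]
t=19-21: P3@Q0 runs 2, rem=5, I/O yield, promote→Q0. Q0=[P1,P3] Q1=[P2,P4,P5] Q2=[]
t=21-22: P1@Q0 runs 1, rem=1, I/O yield, promote→Q0. Q0=[P3,P1] Q1=[P2,P4,P5] Q2=[]
t=22-24: P3@Q0 runs 2, rem=3, I/O yield, promote→Q0. Q0=[P1,P3] Q1=[P2,P4,P5] Q2=[]
t=24-25: P1@Q0 runs 1, rem=0, completes. Q0=[P3] Q1=[P2,P4,P5] Q2=[]
t=25-27: P3@Q0 runs 2, rem=1, I/O yield, promote→Q0. Q0=[P3] Q1=[P2,P4,P5] Q2=[]
t=27-28: P3@Q0 runs 1, rem=0, completes. Q0=[] Q1=[P2,P4,P5] Q2=[]
t=28-32: P2@Q1 runs 4, rem=2, quantum used, demote→Q2. Q0=[] Q1=[P4,P5] Q2=[P2]
t=32-35: P4@Q1 runs 3, rem=0, completes. Q0=[] Q1=[P5] Q2=[P2]
t=35-37: P5@Q1 runs 2, rem=0, completes. Q0=[] Q1=[] Q2=[P2]
t=37-39: P2@Q2 runs 2, rem=0, completes. Q0=[] Q1=[] Q2=[]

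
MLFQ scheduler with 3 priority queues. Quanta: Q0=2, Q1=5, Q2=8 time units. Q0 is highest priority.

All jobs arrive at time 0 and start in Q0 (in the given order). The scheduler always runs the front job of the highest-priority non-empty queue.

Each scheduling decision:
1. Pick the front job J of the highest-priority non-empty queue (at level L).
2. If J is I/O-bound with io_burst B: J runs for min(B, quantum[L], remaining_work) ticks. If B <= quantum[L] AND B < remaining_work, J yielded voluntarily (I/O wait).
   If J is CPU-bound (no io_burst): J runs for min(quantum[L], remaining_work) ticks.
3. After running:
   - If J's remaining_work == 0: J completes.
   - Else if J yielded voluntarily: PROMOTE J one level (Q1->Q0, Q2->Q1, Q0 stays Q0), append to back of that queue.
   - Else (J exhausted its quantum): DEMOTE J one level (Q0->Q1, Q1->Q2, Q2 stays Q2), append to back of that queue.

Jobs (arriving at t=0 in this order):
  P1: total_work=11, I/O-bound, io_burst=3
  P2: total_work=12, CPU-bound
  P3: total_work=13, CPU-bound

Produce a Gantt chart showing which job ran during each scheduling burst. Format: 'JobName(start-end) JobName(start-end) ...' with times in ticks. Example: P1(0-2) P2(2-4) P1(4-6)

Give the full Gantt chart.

Answer: P1(0-2) P2(2-4) P3(4-6) P1(6-9) P1(9-11) P2(11-16) P3(16-21) P1(21-24) P1(24-25) P2(25-30) P3(30-36)

Derivation:
t=0-2: P1@Q0 runs 2, rem=9, quantum used, demote→Q1. Q0=[P2,P3] Q1=[P1] Q2=[]
t=2-4: P2@Q0 runs 2, rem=10, quantum used, demote→Q1. Q0=[P3] Q1=[P1,P2] Q2=[]
t=4-6: P3@Q0 runs 2, rem=11, quantum used, demote→Q1. Q0=[] Q1=[P1,P2,P3] Q2=[]
t=6-9: P1@Q1 runs 3, rem=6, I/O yield, promote→Q0. Q0=[P1] Q1=[P2,P3] Q2=[]
t=9-11: P1@Q0 runs 2, rem=4, quantum used, demote→Q1. Q0=[] Q1=[P2,P3,P1] Q2=[]
t=11-16: P2@Q1 runs 5, rem=5, quantum used, demote→Q2. Q0=[] Q1=[P3,P1] Q2=[P2]
t=16-21: P3@Q1 runs 5, rem=6, quantum used, demote→Q2. Q0=[] Q1=[P1] Q2=[P2,P3]
t=21-24: P1@Q1 runs 3, rem=1, I/O yield, promote→Q0. Q0=[P1] Q1=[] Q2=[P2,P3]
t=24-25: P1@Q0 runs 1, rem=0, completes. Q0=[] Q1=[] Q2=[P2,P3]
t=25-30: P2@Q2 runs 5, rem=0, completes. Q0=[] Q1=[] Q2=[P3]
t=30-36: P3@Q2 runs 6, rem=0, completes. Q0=[] Q1=[] Q2=[]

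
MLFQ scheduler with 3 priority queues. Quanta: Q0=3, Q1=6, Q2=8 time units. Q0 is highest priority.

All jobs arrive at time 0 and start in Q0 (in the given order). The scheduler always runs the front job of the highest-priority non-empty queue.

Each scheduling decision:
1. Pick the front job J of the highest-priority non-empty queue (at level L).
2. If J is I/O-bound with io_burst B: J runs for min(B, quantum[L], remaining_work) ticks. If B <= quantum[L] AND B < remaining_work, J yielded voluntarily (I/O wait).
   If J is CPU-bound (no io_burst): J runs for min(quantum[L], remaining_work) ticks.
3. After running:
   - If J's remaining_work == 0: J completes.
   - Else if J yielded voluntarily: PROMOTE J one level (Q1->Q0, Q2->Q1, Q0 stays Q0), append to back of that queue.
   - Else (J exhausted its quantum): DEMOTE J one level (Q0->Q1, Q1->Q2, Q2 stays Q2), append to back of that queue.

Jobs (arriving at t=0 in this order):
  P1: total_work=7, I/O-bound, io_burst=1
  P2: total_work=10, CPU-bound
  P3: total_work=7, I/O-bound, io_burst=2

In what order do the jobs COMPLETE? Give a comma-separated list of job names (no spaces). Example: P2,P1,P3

Answer: P3,P1,P2

Derivation:
t=0-1: P1@Q0 runs 1, rem=6, I/O yield, promote→Q0. Q0=[P2,P3,P1] Q1=[] Q2=[]
t=1-4: P2@Q0 runs 3, rem=7, quantum used, demote→Q1. Q0=[P3,P1] Q1=[P2] Q2=[]
t=4-6: P3@Q0 runs 2, rem=5, I/O yield, promote→Q0. Q0=[P1,P3] Q1=[P2] Q2=[]
t=6-7: P1@Q0 runs 1, rem=5, I/O yield, promote→Q0. Q0=[P3,P1] Q1=[P2] Q2=[]
t=7-9: P3@Q0 runs 2, rem=3, I/O yield, promote→Q0. Q0=[P1,P3] Q1=[P2] Q2=[]
t=9-10: P1@Q0 runs 1, rem=4, I/O yield, promote→Q0. Q0=[P3,P1] Q1=[P2] Q2=[]
t=10-12: P3@Q0 runs 2, rem=1, I/O yield, promote→Q0. Q0=[P1,P3] Q1=[P2] Q2=[]
t=12-13: P1@Q0 runs 1, rem=3, I/O yield, promote→Q0. Q0=[P3,P1] Q1=[P2] Q2=[]
t=13-14: P3@Q0 runs 1, rem=0, completes. Q0=[P1] Q1=[P2] Q2=[]
t=14-15: P1@Q0 runs 1, rem=2, I/O yield, promote→Q0. Q0=[P1] Q1=[P2] Q2=[]
t=15-16: P1@Q0 runs 1, rem=1, I/O yield, promote→Q0. Q0=[P1] Q1=[P2] Q2=[]
t=16-17: P1@Q0 runs 1, rem=0, completes. Q0=[] Q1=[P2] Q2=[]
t=17-23: P2@Q1 runs 6, rem=1, quantum used, demote→Q2. Q0=[] Q1=[] Q2=[P2]
t=23-24: P2@Q2 runs 1, rem=0, completes. Q0=[] Q1=[] Q2=[]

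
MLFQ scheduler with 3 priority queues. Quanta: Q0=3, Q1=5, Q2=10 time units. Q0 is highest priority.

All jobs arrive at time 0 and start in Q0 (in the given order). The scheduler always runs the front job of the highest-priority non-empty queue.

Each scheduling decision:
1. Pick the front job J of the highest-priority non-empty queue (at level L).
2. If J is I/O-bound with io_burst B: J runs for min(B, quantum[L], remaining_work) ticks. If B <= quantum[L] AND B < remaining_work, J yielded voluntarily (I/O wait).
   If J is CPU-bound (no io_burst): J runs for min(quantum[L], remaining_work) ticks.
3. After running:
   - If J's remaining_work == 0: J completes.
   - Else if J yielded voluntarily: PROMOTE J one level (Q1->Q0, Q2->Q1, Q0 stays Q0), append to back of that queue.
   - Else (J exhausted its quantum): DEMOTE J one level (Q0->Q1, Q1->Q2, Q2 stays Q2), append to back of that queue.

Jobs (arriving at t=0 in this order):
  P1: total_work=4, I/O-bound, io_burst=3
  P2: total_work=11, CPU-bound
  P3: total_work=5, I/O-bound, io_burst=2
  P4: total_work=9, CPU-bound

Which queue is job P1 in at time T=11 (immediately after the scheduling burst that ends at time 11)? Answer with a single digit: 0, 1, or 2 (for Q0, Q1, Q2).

t=0-3: P1@Q0 runs 3, rem=1, I/O yield, promote→Q0. Q0=[P2,P3,P4,P1] Q1=[] Q2=[]
t=3-6: P2@Q0 runs 3, rem=8, quantum used, demote→Q1. Q0=[P3,P4,P1] Q1=[P2] Q2=[]
t=6-8: P3@Q0 runs 2, rem=3, I/O yield, promote→Q0. Q0=[P4,P1,P3] Q1=[P2] Q2=[]
t=8-11: P4@Q0 runs 3, rem=6, quantum used, demote→Q1. Q0=[P1,P3] Q1=[P2,P4] Q2=[]
t=11-12: P1@Q0 runs 1, rem=0, completes. Q0=[P3] Q1=[P2,P4] Q2=[]
t=12-14: P3@Q0 runs 2, rem=1, I/O yield, promote→Q0. Q0=[P3] Q1=[P2,P4] Q2=[]
t=14-15: P3@Q0 runs 1, rem=0, completes. Q0=[] Q1=[P2,P4] Q2=[]
t=15-20: P2@Q1 runs 5, rem=3, quantum used, demote→Q2. Q0=[] Q1=[P4] Q2=[P2]
t=20-25: P4@Q1 runs 5, rem=1, quantum used, demote→Q2. Q0=[] Q1=[] Q2=[P2,P4]
t=25-28: P2@Q2 runs 3, rem=0, completes. Q0=[] Q1=[] Q2=[P4]
t=28-29: P4@Q2 runs 1, rem=0, completes. Q0=[] Q1=[] Q2=[]

Answer: 0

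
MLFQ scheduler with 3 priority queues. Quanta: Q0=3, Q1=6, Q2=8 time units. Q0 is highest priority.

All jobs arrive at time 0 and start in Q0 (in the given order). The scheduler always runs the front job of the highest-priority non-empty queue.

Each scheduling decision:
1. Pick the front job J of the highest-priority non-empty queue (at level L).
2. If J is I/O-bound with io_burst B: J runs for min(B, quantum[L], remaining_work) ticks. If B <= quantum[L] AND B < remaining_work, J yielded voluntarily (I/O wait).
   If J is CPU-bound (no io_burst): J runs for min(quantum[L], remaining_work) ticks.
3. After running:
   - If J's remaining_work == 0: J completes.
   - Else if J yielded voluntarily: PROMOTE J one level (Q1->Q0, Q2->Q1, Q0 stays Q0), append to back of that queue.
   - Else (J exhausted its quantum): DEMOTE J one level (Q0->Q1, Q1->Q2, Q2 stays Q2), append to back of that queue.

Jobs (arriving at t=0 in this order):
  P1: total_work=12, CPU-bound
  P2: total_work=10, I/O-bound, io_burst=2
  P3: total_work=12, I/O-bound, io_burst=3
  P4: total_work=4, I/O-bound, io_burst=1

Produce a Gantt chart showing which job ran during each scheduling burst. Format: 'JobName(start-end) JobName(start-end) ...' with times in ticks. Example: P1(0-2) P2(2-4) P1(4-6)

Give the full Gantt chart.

Answer: P1(0-3) P2(3-5) P3(5-8) P4(8-9) P2(9-11) P3(11-14) P4(14-15) P2(15-17) P3(17-20) P4(20-21) P2(21-23) P3(23-26) P4(26-27) P2(27-29) P1(29-35) P1(35-38)

Derivation:
t=0-3: P1@Q0 runs 3, rem=9, quantum used, demote→Q1. Q0=[P2,P3,P4] Q1=[P1] Q2=[]
t=3-5: P2@Q0 runs 2, rem=8, I/O yield, promote→Q0. Q0=[P3,P4,P2] Q1=[P1] Q2=[]
t=5-8: P3@Q0 runs 3, rem=9, I/O yield, promote→Q0. Q0=[P4,P2,P3] Q1=[P1] Q2=[]
t=8-9: P4@Q0 runs 1, rem=3, I/O yield, promote→Q0. Q0=[P2,P3,P4] Q1=[P1] Q2=[]
t=9-11: P2@Q0 runs 2, rem=6, I/O yield, promote→Q0. Q0=[P3,P4,P2] Q1=[P1] Q2=[]
t=11-14: P3@Q0 runs 3, rem=6, I/O yield, promote→Q0. Q0=[P4,P2,P3] Q1=[P1] Q2=[]
t=14-15: P4@Q0 runs 1, rem=2, I/O yield, promote→Q0. Q0=[P2,P3,P4] Q1=[P1] Q2=[]
t=15-17: P2@Q0 runs 2, rem=4, I/O yield, promote→Q0. Q0=[P3,P4,P2] Q1=[P1] Q2=[]
t=17-20: P3@Q0 runs 3, rem=3, I/O yield, promote→Q0. Q0=[P4,P2,P3] Q1=[P1] Q2=[]
t=20-21: P4@Q0 runs 1, rem=1, I/O yield, promote→Q0. Q0=[P2,P3,P4] Q1=[P1] Q2=[]
t=21-23: P2@Q0 runs 2, rem=2, I/O yield, promote→Q0. Q0=[P3,P4,P2] Q1=[P1] Q2=[]
t=23-26: P3@Q0 runs 3, rem=0, completes. Q0=[P4,P2] Q1=[P1] Q2=[]
t=26-27: P4@Q0 runs 1, rem=0, completes. Q0=[P2] Q1=[P1] Q2=[]
t=27-29: P2@Q0 runs 2, rem=0, completes. Q0=[] Q1=[P1] Q2=[]
t=29-35: P1@Q1 runs 6, rem=3, quantum used, demote→Q2. Q0=[] Q1=[] Q2=[P1]
t=35-38: P1@Q2 runs 3, rem=0, completes. Q0=[] Q1=[] Q2=[]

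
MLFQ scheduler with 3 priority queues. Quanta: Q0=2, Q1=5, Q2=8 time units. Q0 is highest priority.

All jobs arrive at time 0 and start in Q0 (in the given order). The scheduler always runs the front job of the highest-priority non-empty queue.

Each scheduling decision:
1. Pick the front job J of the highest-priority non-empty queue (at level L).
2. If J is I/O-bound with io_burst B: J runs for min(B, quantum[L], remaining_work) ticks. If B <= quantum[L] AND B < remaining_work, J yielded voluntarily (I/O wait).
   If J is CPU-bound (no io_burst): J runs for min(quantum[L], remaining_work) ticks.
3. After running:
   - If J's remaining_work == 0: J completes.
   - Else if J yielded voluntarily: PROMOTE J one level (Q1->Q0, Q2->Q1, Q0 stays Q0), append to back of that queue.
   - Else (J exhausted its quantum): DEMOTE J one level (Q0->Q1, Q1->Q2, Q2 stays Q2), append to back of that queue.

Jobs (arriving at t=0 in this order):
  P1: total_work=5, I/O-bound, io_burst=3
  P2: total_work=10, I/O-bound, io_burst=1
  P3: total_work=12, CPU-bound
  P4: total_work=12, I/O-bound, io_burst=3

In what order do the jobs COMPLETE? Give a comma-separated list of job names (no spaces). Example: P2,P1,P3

Answer: P2,P1,P4,P3

Derivation:
t=0-2: P1@Q0 runs 2, rem=3, quantum used, demote→Q1. Q0=[P2,P3,P4] Q1=[P1] Q2=[]
t=2-3: P2@Q0 runs 1, rem=9, I/O yield, promote→Q0. Q0=[P3,P4,P2] Q1=[P1] Q2=[]
t=3-5: P3@Q0 runs 2, rem=10, quantum used, demote→Q1. Q0=[P4,P2] Q1=[P1,P3] Q2=[]
t=5-7: P4@Q0 runs 2, rem=10, quantum used, demote→Q1. Q0=[P2] Q1=[P1,P3,P4] Q2=[]
t=7-8: P2@Q0 runs 1, rem=8, I/O yield, promote→Q0. Q0=[P2] Q1=[P1,P3,P4] Q2=[]
t=8-9: P2@Q0 runs 1, rem=7, I/O yield, promote→Q0. Q0=[P2] Q1=[P1,P3,P4] Q2=[]
t=9-10: P2@Q0 runs 1, rem=6, I/O yield, promote→Q0. Q0=[P2] Q1=[P1,P3,P4] Q2=[]
t=10-11: P2@Q0 runs 1, rem=5, I/O yield, promote→Q0. Q0=[P2] Q1=[P1,P3,P4] Q2=[]
t=11-12: P2@Q0 runs 1, rem=4, I/O yield, promote→Q0. Q0=[P2] Q1=[P1,P3,P4] Q2=[]
t=12-13: P2@Q0 runs 1, rem=3, I/O yield, promote→Q0. Q0=[P2] Q1=[P1,P3,P4] Q2=[]
t=13-14: P2@Q0 runs 1, rem=2, I/O yield, promote→Q0. Q0=[P2] Q1=[P1,P3,P4] Q2=[]
t=14-15: P2@Q0 runs 1, rem=1, I/O yield, promote→Q0. Q0=[P2] Q1=[P1,P3,P4] Q2=[]
t=15-16: P2@Q0 runs 1, rem=0, completes. Q0=[] Q1=[P1,P3,P4] Q2=[]
t=16-19: P1@Q1 runs 3, rem=0, completes. Q0=[] Q1=[P3,P4] Q2=[]
t=19-24: P3@Q1 runs 5, rem=5, quantum used, demote→Q2. Q0=[] Q1=[P4] Q2=[P3]
t=24-27: P4@Q1 runs 3, rem=7, I/O yield, promote→Q0. Q0=[P4] Q1=[] Q2=[P3]
t=27-29: P4@Q0 runs 2, rem=5, quantum used, demote→Q1. Q0=[] Q1=[P4] Q2=[P3]
t=29-32: P4@Q1 runs 3, rem=2, I/O yield, promote→Q0. Q0=[P4] Q1=[] Q2=[P3]
t=32-34: P4@Q0 runs 2, rem=0, completes. Q0=[] Q1=[] Q2=[P3]
t=34-39: P3@Q2 runs 5, rem=0, completes. Q0=[] Q1=[] Q2=[]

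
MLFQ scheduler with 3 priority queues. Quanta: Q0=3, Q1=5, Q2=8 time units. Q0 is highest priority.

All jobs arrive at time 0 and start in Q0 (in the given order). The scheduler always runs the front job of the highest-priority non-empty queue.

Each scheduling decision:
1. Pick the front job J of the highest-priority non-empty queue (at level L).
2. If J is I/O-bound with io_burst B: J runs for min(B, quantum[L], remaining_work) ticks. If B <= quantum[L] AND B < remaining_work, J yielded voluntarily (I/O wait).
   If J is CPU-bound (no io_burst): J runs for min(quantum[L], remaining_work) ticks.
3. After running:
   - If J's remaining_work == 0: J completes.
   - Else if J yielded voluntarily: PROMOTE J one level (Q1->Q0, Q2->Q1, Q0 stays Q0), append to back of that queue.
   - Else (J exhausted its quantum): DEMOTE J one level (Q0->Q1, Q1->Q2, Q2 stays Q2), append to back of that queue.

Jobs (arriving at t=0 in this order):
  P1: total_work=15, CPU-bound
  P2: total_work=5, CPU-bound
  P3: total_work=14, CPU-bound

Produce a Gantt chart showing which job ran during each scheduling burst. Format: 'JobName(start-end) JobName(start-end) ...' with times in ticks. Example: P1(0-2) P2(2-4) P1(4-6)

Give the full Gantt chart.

Answer: P1(0-3) P2(3-6) P3(6-9) P1(9-14) P2(14-16) P3(16-21) P1(21-28) P3(28-34)

Derivation:
t=0-3: P1@Q0 runs 3, rem=12, quantum used, demote→Q1. Q0=[P2,P3] Q1=[P1] Q2=[]
t=3-6: P2@Q0 runs 3, rem=2, quantum used, demote→Q1. Q0=[P3] Q1=[P1,P2] Q2=[]
t=6-9: P3@Q0 runs 3, rem=11, quantum used, demote→Q1. Q0=[] Q1=[P1,P2,P3] Q2=[]
t=9-14: P1@Q1 runs 5, rem=7, quantum used, demote→Q2. Q0=[] Q1=[P2,P3] Q2=[P1]
t=14-16: P2@Q1 runs 2, rem=0, completes. Q0=[] Q1=[P3] Q2=[P1]
t=16-21: P3@Q1 runs 5, rem=6, quantum used, demote→Q2. Q0=[] Q1=[] Q2=[P1,P3]
t=21-28: P1@Q2 runs 7, rem=0, completes. Q0=[] Q1=[] Q2=[P3]
t=28-34: P3@Q2 runs 6, rem=0, completes. Q0=[] Q1=[] Q2=[]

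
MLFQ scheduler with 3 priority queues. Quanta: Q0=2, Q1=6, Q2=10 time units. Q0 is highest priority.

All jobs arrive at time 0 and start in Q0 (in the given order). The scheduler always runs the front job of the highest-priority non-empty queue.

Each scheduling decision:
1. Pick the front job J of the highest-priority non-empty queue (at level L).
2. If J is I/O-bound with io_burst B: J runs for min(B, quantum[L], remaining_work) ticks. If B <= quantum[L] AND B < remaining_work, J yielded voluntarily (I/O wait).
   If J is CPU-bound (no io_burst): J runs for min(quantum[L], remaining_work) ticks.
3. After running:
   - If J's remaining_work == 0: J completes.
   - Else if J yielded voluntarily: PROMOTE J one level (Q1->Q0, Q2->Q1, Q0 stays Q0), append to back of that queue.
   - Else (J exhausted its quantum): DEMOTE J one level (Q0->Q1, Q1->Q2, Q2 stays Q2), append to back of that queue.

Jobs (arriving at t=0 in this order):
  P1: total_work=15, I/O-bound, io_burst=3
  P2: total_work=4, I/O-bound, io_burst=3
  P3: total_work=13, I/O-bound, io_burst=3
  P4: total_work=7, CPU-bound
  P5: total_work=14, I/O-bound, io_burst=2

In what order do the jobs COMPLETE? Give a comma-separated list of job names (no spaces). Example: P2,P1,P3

Answer: P5,P2,P4,P1,P3

Derivation:
t=0-2: P1@Q0 runs 2, rem=13, quantum used, demote→Q1. Q0=[P2,P3,P4,P5] Q1=[P1] Q2=[]
t=2-4: P2@Q0 runs 2, rem=2, quantum used, demote→Q1. Q0=[P3,P4,P5] Q1=[P1,P2] Q2=[]
t=4-6: P3@Q0 runs 2, rem=11, quantum used, demote→Q1. Q0=[P4,P5] Q1=[P1,P2,P3] Q2=[]
t=6-8: P4@Q0 runs 2, rem=5, quantum used, demote→Q1. Q0=[P5] Q1=[P1,P2,P3,P4] Q2=[]
t=8-10: P5@Q0 runs 2, rem=12, I/O yield, promote→Q0. Q0=[P5] Q1=[P1,P2,P3,P4] Q2=[]
t=10-12: P5@Q0 runs 2, rem=10, I/O yield, promote→Q0. Q0=[P5] Q1=[P1,P2,P3,P4] Q2=[]
t=12-14: P5@Q0 runs 2, rem=8, I/O yield, promote→Q0. Q0=[P5] Q1=[P1,P2,P3,P4] Q2=[]
t=14-16: P5@Q0 runs 2, rem=6, I/O yield, promote→Q0. Q0=[P5] Q1=[P1,P2,P3,P4] Q2=[]
t=16-18: P5@Q0 runs 2, rem=4, I/O yield, promote→Q0. Q0=[P5] Q1=[P1,P2,P3,P4] Q2=[]
t=18-20: P5@Q0 runs 2, rem=2, I/O yield, promote→Q0. Q0=[P5] Q1=[P1,P2,P3,P4] Q2=[]
t=20-22: P5@Q0 runs 2, rem=0, completes. Q0=[] Q1=[P1,P2,P3,P4] Q2=[]
t=22-25: P1@Q1 runs 3, rem=10, I/O yield, promote→Q0. Q0=[P1] Q1=[P2,P3,P4] Q2=[]
t=25-27: P1@Q0 runs 2, rem=8, quantum used, demote→Q1. Q0=[] Q1=[P2,P3,P4,P1] Q2=[]
t=27-29: P2@Q1 runs 2, rem=0, completes. Q0=[] Q1=[P3,P4,P1] Q2=[]
t=29-32: P3@Q1 runs 3, rem=8, I/O yield, promote→Q0. Q0=[P3] Q1=[P4,P1] Q2=[]
t=32-34: P3@Q0 runs 2, rem=6, quantum used, demote→Q1. Q0=[] Q1=[P4,P1,P3] Q2=[]
t=34-39: P4@Q1 runs 5, rem=0, completes. Q0=[] Q1=[P1,P3] Q2=[]
t=39-42: P1@Q1 runs 3, rem=5, I/O yield, promote→Q0. Q0=[P1] Q1=[P3] Q2=[]
t=42-44: P1@Q0 runs 2, rem=3, quantum used, demote→Q1. Q0=[] Q1=[P3,P1] Q2=[]
t=44-47: P3@Q1 runs 3, rem=3, I/O yield, promote→Q0. Q0=[P3] Q1=[P1] Q2=[]
t=47-49: P3@Q0 runs 2, rem=1, quantum used, demote→Q1. Q0=[] Q1=[P1,P3] Q2=[]
t=49-52: P1@Q1 runs 3, rem=0, completes. Q0=[] Q1=[P3] Q2=[]
t=52-53: P3@Q1 runs 1, rem=0, completes. Q0=[] Q1=[] Q2=[]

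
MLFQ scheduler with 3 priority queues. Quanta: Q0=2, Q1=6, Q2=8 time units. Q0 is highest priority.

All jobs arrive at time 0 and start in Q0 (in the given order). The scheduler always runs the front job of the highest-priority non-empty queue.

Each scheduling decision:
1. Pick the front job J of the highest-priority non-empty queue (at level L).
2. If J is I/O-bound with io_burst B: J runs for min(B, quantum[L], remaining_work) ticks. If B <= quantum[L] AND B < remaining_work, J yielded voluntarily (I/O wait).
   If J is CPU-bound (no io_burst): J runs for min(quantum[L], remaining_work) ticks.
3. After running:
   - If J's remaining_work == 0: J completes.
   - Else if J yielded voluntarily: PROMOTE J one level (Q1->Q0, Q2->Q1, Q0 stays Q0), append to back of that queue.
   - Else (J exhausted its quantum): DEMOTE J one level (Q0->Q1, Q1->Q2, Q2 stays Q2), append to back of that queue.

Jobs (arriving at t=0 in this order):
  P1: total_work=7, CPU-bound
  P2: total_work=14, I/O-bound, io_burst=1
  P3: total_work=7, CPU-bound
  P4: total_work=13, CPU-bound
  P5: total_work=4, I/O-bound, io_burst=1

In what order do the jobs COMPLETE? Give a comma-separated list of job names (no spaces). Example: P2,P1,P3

t=0-2: P1@Q0 runs 2, rem=5, quantum used, demote→Q1. Q0=[P2,P3,P4,P5] Q1=[P1] Q2=[]
t=2-3: P2@Q0 runs 1, rem=13, I/O yield, promote→Q0. Q0=[P3,P4,P5,P2] Q1=[P1] Q2=[]
t=3-5: P3@Q0 runs 2, rem=5, quantum used, demote→Q1. Q0=[P4,P5,P2] Q1=[P1,P3] Q2=[]
t=5-7: P4@Q0 runs 2, rem=11, quantum used, demote→Q1. Q0=[P5,P2] Q1=[P1,P3,P4] Q2=[]
t=7-8: P5@Q0 runs 1, rem=3, I/O yield, promote→Q0. Q0=[P2,P5] Q1=[P1,P3,P4] Q2=[]
t=8-9: P2@Q0 runs 1, rem=12, I/O yield, promote→Q0. Q0=[P5,P2] Q1=[P1,P3,P4] Q2=[]
t=9-10: P5@Q0 runs 1, rem=2, I/O yield, promote→Q0. Q0=[P2,P5] Q1=[P1,P3,P4] Q2=[]
t=10-11: P2@Q0 runs 1, rem=11, I/O yield, promote→Q0. Q0=[P5,P2] Q1=[P1,P3,P4] Q2=[]
t=11-12: P5@Q0 runs 1, rem=1, I/O yield, promote→Q0. Q0=[P2,P5] Q1=[P1,P3,P4] Q2=[]
t=12-13: P2@Q0 runs 1, rem=10, I/O yield, promote→Q0. Q0=[P5,P2] Q1=[P1,P3,P4] Q2=[]
t=13-14: P5@Q0 runs 1, rem=0, completes. Q0=[P2] Q1=[P1,P3,P4] Q2=[]
t=14-15: P2@Q0 runs 1, rem=9, I/O yield, promote→Q0. Q0=[P2] Q1=[P1,P3,P4] Q2=[]
t=15-16: P2@Q0 runs 1, rem=8, I/O yield, promote→Q0. Q0=[P2] Q1=[P1,P3,P4] Q2=[]
t=16-17: P2@Q0 runs 1, rem=7, I/O yield, promote→Q0. Q0=[P2] Q1=[P1,P3,P4] Q2=[]
t=17-18: P2@Q0 runs 1, rem=6, I/O yield, promote→Q0. Q0=[P2] Q1=[P1,P3,P4] Q2=[]
t=18-19: P2@Q0 runs 1, rem=5, I/O yield, promote→Q0. Q0=[P2] Q1=[P1,P3,P4] Q2=[]
t=19-20: P2@Q0 runs 1, rem=4, I/O yield, promote→Q0. Q0=[P2] Q1=[P1,P3,P4] Q2=[]
t=20-21: P2@Q0 runs 1, rem=3, I/O yield, promote→Q0. Q0=[P2] Q1=[P1,P3,P4] Q2=[]
t=21-22: P2@Q0 runs 1, rem=2, I/O yield, promote→Q0. Q0=[P2] Q1=[P1,P3,P4] Q2=[]
t=22-23: P2@Q0 runs 1, rem=1, I/O yield, promote→Q0. Q0=[P2] Q1=[P1,P3,P4] Q2=[]
t=23-24: P2@Q0 runs 1, rem=0, completes. Q0=[] Q1=[P1,P3,P4] Q2=[]
t=24-29: P1@Q1 runs 5, rem=0, completes. Q0=[] Q1=[P3,P4] Q2=[]
t=29-34: P3@Q1 runs 5, rem=0, completes. Q0=[] Q1=[P4] Q2=[]
t=34-40: P4@Q1 runs 6, rem=5, quantum used, demote→Q2. Q0=[] Q1=[] Q2=[P4]
t=40-45: P4@Q2 runs 5, rem=0, completes. Q0=[] Q1=[] Q2=[]

Answer: P5,P2,P1,P3,P4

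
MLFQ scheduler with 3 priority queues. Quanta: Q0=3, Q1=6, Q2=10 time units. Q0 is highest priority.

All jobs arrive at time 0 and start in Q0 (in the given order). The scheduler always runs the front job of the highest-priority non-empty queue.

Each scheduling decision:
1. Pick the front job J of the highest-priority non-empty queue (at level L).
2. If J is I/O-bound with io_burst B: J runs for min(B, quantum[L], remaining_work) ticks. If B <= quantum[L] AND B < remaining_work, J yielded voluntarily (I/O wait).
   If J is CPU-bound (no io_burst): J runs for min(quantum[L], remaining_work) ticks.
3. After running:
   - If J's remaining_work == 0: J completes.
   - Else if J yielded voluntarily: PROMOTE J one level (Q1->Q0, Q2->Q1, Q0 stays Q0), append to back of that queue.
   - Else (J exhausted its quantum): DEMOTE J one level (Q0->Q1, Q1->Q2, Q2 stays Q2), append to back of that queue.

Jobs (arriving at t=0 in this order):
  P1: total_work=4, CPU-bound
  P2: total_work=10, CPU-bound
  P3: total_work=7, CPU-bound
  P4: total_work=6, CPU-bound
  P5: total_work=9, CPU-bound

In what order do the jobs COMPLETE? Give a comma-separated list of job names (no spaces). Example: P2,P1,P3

t=0-3: P1@Q0 runs 3, rem=1, quantum used, demote→Q1. Q0=[P2,P3,P4,P5] Q1=[P1] Q2=[]
t=3-6: P2@Q0 runs 3, rem=7, quantum used, demote→Q1. Q0=[P3,P4,P5] Q1=[P1,P2] Q2=[]
t=6-9: P3@Q0 runs 3, rem=4, quantum used, demote→Q1. Q0=[P4,P5] Q1=[P1,P2,P3] Q2=[]
t=9-12: P4@Q0 runs 3, rem=3, quantum used, demote→Q1. Q0=[P5] Q1=[P1,P2,P3,P4] Q2=[]
t=12-15: P5@Q0 runs 3, rem=6, quantum used, demote→Q1. Q0=[] Q1=[P1,P2,P3,P4,P5] Q2=[]
t=15-16: P1@Q1 runs 1, rem=0, completes. Q0=[] Q1=[P2,P3,P4,P5] Q2=[]
t=16-22: P2@Q1 runs 6, rem=1, quantum used, demote→Q2. Q0=[] Q1=[P3,P4,P5] Q2=[P2]
t=22-26: P3@Q1 runs 4, rem=0, completes. Q0=[] Q1=[P4,P5] Q2=[P2]
t=26-29: P4@Q1 runs 3, rem=0, completes. Q0=[] Q1=[P5] Q2=[P2]
t=29-35: P5@Q1 runs 6, rem=0, completes. Q0=[] Q1=[] Q2=[P2]
t=35-36: P2@Q2 runs 1, rem=0, completes. Q0=[] Q1=[] Q2=[]

Answer: P1,P3,P4,P5,P2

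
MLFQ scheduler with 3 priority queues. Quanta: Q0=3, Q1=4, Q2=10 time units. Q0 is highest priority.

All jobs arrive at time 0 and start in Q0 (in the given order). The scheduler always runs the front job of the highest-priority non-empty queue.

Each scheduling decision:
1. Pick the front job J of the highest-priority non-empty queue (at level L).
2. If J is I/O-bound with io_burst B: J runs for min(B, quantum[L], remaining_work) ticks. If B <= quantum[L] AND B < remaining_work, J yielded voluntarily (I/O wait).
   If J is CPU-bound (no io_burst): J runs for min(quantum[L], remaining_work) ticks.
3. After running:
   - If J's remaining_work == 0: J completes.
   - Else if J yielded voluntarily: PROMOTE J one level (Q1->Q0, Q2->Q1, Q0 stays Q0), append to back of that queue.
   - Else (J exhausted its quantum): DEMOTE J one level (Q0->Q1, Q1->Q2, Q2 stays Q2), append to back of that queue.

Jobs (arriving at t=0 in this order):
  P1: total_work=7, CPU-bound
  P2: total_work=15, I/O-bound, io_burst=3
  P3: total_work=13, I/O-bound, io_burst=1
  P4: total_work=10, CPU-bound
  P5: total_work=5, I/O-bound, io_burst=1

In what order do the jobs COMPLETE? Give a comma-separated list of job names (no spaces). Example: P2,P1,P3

Answer: P2,P5,P3,P1,P4

Derivation:
t=0-3: P1@Q0 runs 3, rem=4, quantum used, demote→Q1. Q0=[P2,P3,P4,P5] Q1=[P1] Q2=[]
t=3-6: P2@Q0 runs 3, rem=12, I/O yield, promote→Q0. Q0=[P3,P4,P5,P2] Q1=[P1] Q2=[]
t=6-7: P3@Q0 runs 1, rem=12, I/O yield, promote→Q0. Q0=[P4,P5,P2,P3] Q1=[P1] Q2=[]
t=7-10: P4@Q0 runs 3, rem=7, quantum used, demote→Q1. Q0=[P5,P2,P3] Q1=[P1,P4] Q2=[]
t=10-11: P5@Q0 runs 1, rem=4, I/O yield, promote→Q0. Q0=[P2,P3,P5] Q1=[P1,P4] Q2=[]
t=11-14: P2@Q0 runs 3, rem=9, I/O yield, promote→Q0. Q0=[P3,P5,P2] Q1=[P1,P4] Q2=[]
t=14-15: P3@Q0 runs 1, rem=11, I/O yield, promote→Q0. Q0=[P5,P2,P3] Q1=[P1,P4] Q2=[]
t=15-16: P5@Q0 runs 1, rem=3, I/O yield, promote→Q0. Q0=[P2,P3,P5] Q1=[P1,P4] Q2=[]
t=16-19: P2@Q0 runs 3, rem=6, I/O yield, promote→Q0. Q0=[P3,P5,P2] Q1=[P1,P4] Q2=[]
t=19-20: P3@Q0 runs 1, rem=10, I/O yield, promote→Q0. Q0=[P5,P2,P3] Q1=[P1,P4] Q2=[]
t=20-21: P5@Q0 runs 1, rem=2, I/O yield, promote→Q0. Q0=[P2,P3,P5] Q1=[P1,P4] Q2=[]
t=21-24: P2@Q0 runs 3, rem=3, I/O yield, promote→Q0. Q0=[P3,P5,P2] Q1=[P1,P4] Q2=[]
t=24-25: P3@Q0 runs 1, rem=9, I/O yield, promote→Q0. Q0=[P5,P2,P3] Q1=[P1,P4] Q2=[]
t=25-26: P5@Q0 runs 1, rem=1, I/O yield, promote→Q0. Q0=[P2,P3,P5] Q1=[P1,P4] Q2=[]
t=26-29: P2@Q0 runs 3, rem=0, completes. Q0=[P3,P5] Q1=[P1,P4] Q2=[]
t=29-30: P3@Q0 runs 1, rem=8, I/O yield, promote→Q0. Q0=[P5,P3] Q1=[P1,P4] Q2=[]
t=30-31: P5@Q0 runs 1, rem=0, completes. Q0=[P3] Q1=[P1,P4] Q2=[]
t=31-32: P3@Q0 runs 1, rem=7, I/O yield, promote→Q0. Q0=[P3] Q1=[P1,P4] Q2=[]
t=32-33: P3@Q0 runs 1, rem=6, I/O yield, promote→Q0. Q0=[P3] Q1=[P1,P4] Q2=[]
t=33-34: P3@Q0 runs 1, rem=5, I/O yield, promote→Q0. Q0=[P3] Q1=[P1,P4] Q2=[]
t=34-35: P3@Q0 runs 1, rem=4, I/O yield, promote→Q0. Q0=[P3] Q1=[P1,P4] Q2=[]
t=35-36: P3@Q0 runs 1, rem=3, I/O yield, promote→Q0. Q0=[P3] Q1=[P1,P4] Q2=[]
t=36-37: P3@Q0 runs 1, rem=2, I/O yield, promote→Q0. Q0=[P3] Q1=[P1,P4] Q2=[]
t=37-38: P3@Q0 runs 1, rem=1, I/O yield, promote→Q0. Q0=[P3] Q1=[P1,P4] Q2=[]
t=38-39: P3@Q0 runs 1, rem=0, completes. Q0=[] Q1=[P1,P4] Q2=[]
t=39-43: P1@Q1 runs 4, rem=0, completes. Q0=[] Q1=[P4] Q2=[]
t=43-47: P4@Q1 runs 4, rem=3, quantum used, demote→Q2. Q0=[] Q1=[] Q2=[P4]
t=47-50: P4@Q2 runs 3, rem=0, completes. Q0=[] Q1=[] Q2=[]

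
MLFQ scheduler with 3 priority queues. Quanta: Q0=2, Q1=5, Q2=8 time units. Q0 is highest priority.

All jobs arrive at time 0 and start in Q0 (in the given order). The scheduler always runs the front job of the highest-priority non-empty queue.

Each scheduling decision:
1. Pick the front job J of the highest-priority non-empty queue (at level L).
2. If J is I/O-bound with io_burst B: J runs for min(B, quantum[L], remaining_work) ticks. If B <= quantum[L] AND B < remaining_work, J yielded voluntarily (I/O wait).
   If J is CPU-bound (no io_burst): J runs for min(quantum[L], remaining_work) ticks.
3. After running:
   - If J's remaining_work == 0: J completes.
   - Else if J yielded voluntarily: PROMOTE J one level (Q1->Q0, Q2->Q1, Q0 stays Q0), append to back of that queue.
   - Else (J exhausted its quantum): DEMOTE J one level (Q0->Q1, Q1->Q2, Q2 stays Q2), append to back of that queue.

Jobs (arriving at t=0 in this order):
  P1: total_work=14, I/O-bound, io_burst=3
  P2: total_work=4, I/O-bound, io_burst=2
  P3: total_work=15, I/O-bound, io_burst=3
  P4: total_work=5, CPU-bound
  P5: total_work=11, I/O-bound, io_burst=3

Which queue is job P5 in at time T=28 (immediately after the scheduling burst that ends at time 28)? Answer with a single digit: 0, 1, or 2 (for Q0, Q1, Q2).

t=0-2: P1@Q0 runs 2, rem=12, quantum used, demote→Q1. Q0=[P2,P3,P4,P5] Q1=[P1] Q2=[]
t=2-4: P2@Q0 runs 2, rem=2, I/O yield, promote→Q0. Q0=[P3,P4,P5,P2] Q1=[P1] Q2=[]
t=4-6: P3@Q0 runs 2, rem=13, quantum used, demote→Q1. Q0=[P4,P5,P2] Q1=[P1,P3] Q2=[]
t=6-8: P4@Q0 runs 2, rem=3, quantum used, demote→Q1. Q0=[P5,P2] Q1=[P1,P3,P4] Q2=[]
t=8-10: P5@Q0 runs 2, rem=9, quantum used, demote→Q1. Q0=[P2] Q1=[P1,P3,P4,P5] Q2=[]
t=10-12: P2@Q0 runs 2, rem=0, completes. Q0=[] Q1=[P1,P3,P4,P5] Q2=[]
t=12-15: P1@Q1 runs 3, rem=9, I/O yield, promote→Q0. Q0=[P1] Q1=[P3,P4,P5] Q2=[]
t=15-17: P1@Q0 runs 2, rem=7, quantum used, demote→Q1. Q0=[] Q1=[P3,P4,P5,P1] Q2=[]
t=17-20: P3@Q1 runs 3, rem=10, I/O yield, promote→Q0. Q0=[P3] Q1=[P4,P5,P1] Q2=[]
t=20-22: P3@Q0 runs 2, rem=8, quantum used, demote→Q1. Q0=[] Q1=[P4,P5,P1,P3] Q2=[]
t=22-25: P4@Q1 runs 3, rem=0, completes. Q0=[] Q1=[P5,P1,P3] Q2=[]
t=25-28: P5@Q1 runs 3, rem=6, I/O yield, promote→Q0. Q0=[P5] Q1=[P1,P3] Q2=[]
t=28-30: P5@Q0 runs 2, rem=4, quantum used, demote→Q1. Q0=[] Q1=[P1,P3,P5] Q2=[]
t=30-33: P1@Q1 runs 3, rem=4, I/O yield, promote→Q0. Q0=[P1] Q1=[P3,P5] Q2=[]
t=33-35: P1@Q0 runs 2, rem=2, quantum used, demote→Q1. Q0=[] Q1=[P3,P5,P1] Q2=[]
t=35-38: P3@Q1 runs 3, rem=5, I/O yield, promote→Q0. Q0=[P3] Q1=[P5,P1] Q2=[]
t=38-40: P3@Q0 runs 2, rem=3, quantum used, demote→Q1. Q0=[] Q1=[P5,P1,P3] Q2=[]
t=40-43: P5@Q1 runs 3, rem=1, I/O yield, promote→Q0. Q0=[P5] Q1=[P1,P3] Q2=[]
t=43-44: P5@Q0 runs 1, rem=0, completes. Q0=[] Q1=[P1,P3] Q2=[]
t=44-46: P1@Q1 runs 2, rem=0, completes. Q0=[] Q1=[P3] Q2=[]
t=46-49: P3@Q1 runs 3, rem=0, completes. Q0=[] Q1=[] Q2=[]

Answer: 0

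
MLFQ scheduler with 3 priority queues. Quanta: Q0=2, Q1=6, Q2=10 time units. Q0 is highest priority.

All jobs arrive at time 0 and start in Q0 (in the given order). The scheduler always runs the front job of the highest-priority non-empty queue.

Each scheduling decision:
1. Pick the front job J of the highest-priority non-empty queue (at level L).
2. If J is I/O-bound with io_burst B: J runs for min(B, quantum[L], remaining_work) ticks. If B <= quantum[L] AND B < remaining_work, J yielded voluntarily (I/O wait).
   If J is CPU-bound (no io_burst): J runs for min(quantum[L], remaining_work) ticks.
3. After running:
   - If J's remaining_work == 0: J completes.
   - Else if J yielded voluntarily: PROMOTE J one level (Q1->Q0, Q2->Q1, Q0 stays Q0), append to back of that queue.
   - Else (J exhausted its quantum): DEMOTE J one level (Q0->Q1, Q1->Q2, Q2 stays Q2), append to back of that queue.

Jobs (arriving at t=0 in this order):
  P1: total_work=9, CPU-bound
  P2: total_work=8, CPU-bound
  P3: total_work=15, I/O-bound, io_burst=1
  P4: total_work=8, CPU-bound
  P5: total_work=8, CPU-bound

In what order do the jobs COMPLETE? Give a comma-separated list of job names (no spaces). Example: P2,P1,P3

Answer: P3,P2,P4,P5,P1

Derivation:
t=0-2: P1@Q0 runs 2, rem=7, quantum used, demote→Q1. Q0=[P2,P3,P4,P5] Q1=[P1] Q2=[]
t=2-4: P2@Q0 runs 2, rem=6, quantum used, demote→Q1. Q0=[P3,P4,P5] Q1=[P1,P2] Q2=[]
t=4-5: P3@Q0 runs 1, rem=14, I/O yield, promote→Q0. Q0=[P4,P5,P3] Q1=[P1,P2] Q2=[]
t=5-7: P4@Q0 runs 2, rem=6, quantum used, demote→Q1. Q0=[P5,P3] Q1=[P1,P2,P4] Q2=[]
t=7-9: P5@Q0 runs 2, rem=6, quantum used, demote→Q1. Q0=[P3] Q1=[P1,P2,P4,P5] Q2=[]
t=9-10: P3@Q0 runs 1, rem=13, I/O yield, promote→Q0. Q0=[P3] Q1=[P1,P2,P4,P5] Q2=[]
t=10-11: P3@Q0 runs 1, rem=12, I/O yield, promote→Q0. Q0=[P3] Q1=[P1,P2,P4,P5] Q2=[]
t=11-12: P3@Q0 runs 1, rem=11, I/O yield, promote→Q0. Q0=[P3] Q1=[P1,P2,P4,P5] Q2=[]
t=12-13: P3@Q0 runs 1, rem=10, I/O yield, promote→Q0. Q0=[P3] Q1=[P1,P2,P4,P5] Q2=[]
t=13-14: P3@Q0 runs 1, rem=9, I/O yield, promote→Q0. Q0=[P3] Q1=[P1,P2,P4,P5] Q2=[]
t=14-15: P3@Q0 runs 1, rem=8, I/O yield, promote→Q0. Q0=[P3] Q1=[P1,P2,P4,P5] Q2=[]
t=15-16: P3@Q0 runs 1, rem=7, I/O yield, promote→Q0. Q0=[P3] Q1=[P1,P2,P4,P5] Q2=[]
t=16-17: P3@Q0 runs 1, rem=6, I/O yield, promote→Q0. Q0=[P3] Q1=[P1,P2,P4,P5] Q2=[]
t=17-18: P3@Q0 runs 1, rem=5, I/O yield, promote→Q0. Q0=[P3] Q1=[P1,P2,P4,P5] Q2=[]
t=18-19: P3@Q0 runs 1, rem=4, I/O yield, promote→Q0. Q0=[P3] Q1=[P1,P2,P4,P5] Q2=[]
t=19-20: P3@Q0 runs 1, rem=3, I/O yield, promote→Q0. Q0=[P3] Q1=[P1,P2,P4,P5] Q2=[]
t=20-21: P3@Q0 runs 1, rem=2, I/O yield, promote→Q0. Q0=[P3] Q1=[P1,P2,P4,P5] Q2=[]
t=21-22: P3@Q0 runs 1, rem=1, I/O yield, promote→Q0. Q0=[P3] Q1=[P1,P2,P4,P5] Q2=[]
t=22-23: P3@Q0 runs 1, rem=0, completes. Q0=[] Q1=[P1,P2,P4,P5] Q2=[]
t=23-29: P1@Q1 runs 6, rem=1, quantum used, demote→Q2. Q0=[] Q1=[P2,P4,P5] Q2=[P1]
t=29-35: P2@Q1 runs 6, rem=0, completes. Q0=[] Q1=[P4,P5] Q2=[P1]
t=35-41: P4@Q1 runs 6, rem=0, completes. Q0=[] Q1=[P5] Q2=[P1]
t=41-47: P5@Q1 runs 6, rem=0, completes. Q0=[] Q1=[] Q2=[P1]
t=47-48: P1@Q2 runs 1, rem=0, completes. Q0=[] Q1=[] Q2=[]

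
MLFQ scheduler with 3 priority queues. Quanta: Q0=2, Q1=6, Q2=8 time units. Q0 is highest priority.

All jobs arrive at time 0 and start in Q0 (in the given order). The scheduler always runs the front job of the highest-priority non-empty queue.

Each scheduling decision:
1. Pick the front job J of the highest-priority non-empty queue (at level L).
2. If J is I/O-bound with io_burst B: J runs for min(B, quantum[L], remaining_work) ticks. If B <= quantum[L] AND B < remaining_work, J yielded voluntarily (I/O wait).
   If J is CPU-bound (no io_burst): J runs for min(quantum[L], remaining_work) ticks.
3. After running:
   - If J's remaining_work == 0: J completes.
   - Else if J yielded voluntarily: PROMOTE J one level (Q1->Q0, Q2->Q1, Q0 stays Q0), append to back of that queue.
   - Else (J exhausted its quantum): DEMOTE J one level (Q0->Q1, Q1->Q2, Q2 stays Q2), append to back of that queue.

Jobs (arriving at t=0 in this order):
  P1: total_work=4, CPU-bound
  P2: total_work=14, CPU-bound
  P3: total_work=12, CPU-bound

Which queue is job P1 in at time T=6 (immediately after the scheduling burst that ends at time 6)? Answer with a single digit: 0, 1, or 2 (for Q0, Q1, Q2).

t=0-2: P1@Q0 runs 2, rem=2, quantum used, demote→Q1. Q0=[P2,P3] Q1=[P1] Q2=[]
t=2-4: P2@Q0 runs 2, rem=12, quantum used, demote→Q1. Q0=[P3] Q1=[P1,P2] Q2=[]
t=4-6: P3@Q0 runs 2, rem=10, quantum used, demote→Q1. Q0=[] Q1=[P1,P2,P3] Q2=[]
t=6-8: P1@Q1 runs 2, rem=0, completes. Q0=[] Q1=[P2,P3] Q2=[]
t=8-14: P2@Q1 runs 6, rem=6, quantum used, demote→Q2. Q0=[] Q1=[P3] Q2=[P2]
t=14-20: P3@Q1 runs 6, rem=4, quantum used, demote→Q2. Q0=[] Q1=[] Q2=[P2,P3]
t=20-26: P2@Q2 runs 6, rem=0, completes. Q0=[] Q1=[] Q2=[P3]
t=26-30: P3@Q2 runs 4, rem=0, completes. Q0=[] Q1=[] Q2=[]

Answer: 1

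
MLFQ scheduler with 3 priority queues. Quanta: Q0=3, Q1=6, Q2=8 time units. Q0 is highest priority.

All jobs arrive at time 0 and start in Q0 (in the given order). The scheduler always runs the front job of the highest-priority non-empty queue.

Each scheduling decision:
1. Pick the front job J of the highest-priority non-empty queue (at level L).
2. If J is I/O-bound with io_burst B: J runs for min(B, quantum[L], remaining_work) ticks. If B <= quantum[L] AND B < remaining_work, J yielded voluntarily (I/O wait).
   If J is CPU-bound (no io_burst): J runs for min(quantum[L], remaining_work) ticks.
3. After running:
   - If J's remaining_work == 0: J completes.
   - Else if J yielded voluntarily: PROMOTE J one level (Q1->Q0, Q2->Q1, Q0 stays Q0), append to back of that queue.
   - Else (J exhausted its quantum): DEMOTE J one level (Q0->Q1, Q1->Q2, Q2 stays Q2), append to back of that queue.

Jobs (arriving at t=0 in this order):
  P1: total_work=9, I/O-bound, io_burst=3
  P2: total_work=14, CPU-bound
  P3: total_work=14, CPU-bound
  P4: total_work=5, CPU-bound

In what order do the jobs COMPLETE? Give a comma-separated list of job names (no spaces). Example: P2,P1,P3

t=0-3: P1@Q0 runs 3, rem=6, I/O yield, promote→Q0. Q0=[P2,P3,P4,P1] Q1=[] Q2=[]
t=3-6: P2@Q0 runs 3, rem=11, quantum used, demote→Q1. Q0=[P3,P4,P1] Q1=[P2] Q2=[]
t=6-9: P3@Q0 runs 3, rem=11, quantum used, demote→Q1. Q0=[P4,P1] Q1=[P2,P3] Q2=[]
t=9-12: P4@Q0 runs 3, rem=2, quantum used, demote→Q1. Q0=[P1] Q1=[P2,P3,P4] Q2=[]
t=12-15: P1@Q0 runs 3, rem=3, I/O yield, promote→Q0. Q0=[P1] Q1=[P2,P3,P4] Q2=[]
t=15-18: P1@Q0 runs 3, rem=0, completes. Q0=[] Q1=[P2,P3,P4] Q2=[]
t=18-24: P2@Q1 runs 6, rem=5, quantum used, demote→Q2. Q0=[] Q1=[P3,P4] Q2=[P2]
t=24-30: P3@Q1 runs 6, rem=5, quantum used, demote→Q2. Q0=[] Q1=[P4] Q2=[P2,P3]
t=30-32: P4@Q1 runs 2, rem=0, completes. Q0=[] Q1=[] Q2=[P2,P3]
t=32-37: P2@Q2 runs 5, rem=0, completes. Q0=[] Q1=[] Q2=[P3]
t=37-42: P3@Q2 runs 5, rem=0, completes. Q0=[] Q1=[] Q2=[]

Answer: P1,P4,P2,P3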